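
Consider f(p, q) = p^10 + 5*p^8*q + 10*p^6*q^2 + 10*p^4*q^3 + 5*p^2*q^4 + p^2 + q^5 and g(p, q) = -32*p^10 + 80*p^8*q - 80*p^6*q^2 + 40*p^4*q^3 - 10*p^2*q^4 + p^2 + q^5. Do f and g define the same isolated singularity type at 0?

Yes.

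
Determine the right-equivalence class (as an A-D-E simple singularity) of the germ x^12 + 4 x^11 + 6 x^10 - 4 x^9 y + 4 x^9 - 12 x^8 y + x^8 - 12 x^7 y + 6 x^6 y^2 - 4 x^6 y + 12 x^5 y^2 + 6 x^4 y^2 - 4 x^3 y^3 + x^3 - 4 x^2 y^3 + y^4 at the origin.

The Hessian of f at 0 is [[0, 0], [0, 0]] with rank 0, so corank 2. A Groebner basis of the Jacobian ideal J(f) in C{x,y} is {y^3, x^2}; counting standard monomials gives mu = 6. Corank 2; j^3 = x^3 is a perfect cube, so E-series; the 4-jet and mu = 6 give E_6.

E_6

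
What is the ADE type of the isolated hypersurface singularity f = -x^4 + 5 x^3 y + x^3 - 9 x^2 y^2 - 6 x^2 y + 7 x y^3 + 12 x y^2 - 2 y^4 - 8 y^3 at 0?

E_{7}

The Hessian of f at 0 has rank 0. Corank 2; j^3 = (x - 2*y)^3 is a perfect cube, so E-series; the 4-jet and mu = 7 give E_7.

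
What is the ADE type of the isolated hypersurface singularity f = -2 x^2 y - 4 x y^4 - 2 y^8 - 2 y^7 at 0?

D_9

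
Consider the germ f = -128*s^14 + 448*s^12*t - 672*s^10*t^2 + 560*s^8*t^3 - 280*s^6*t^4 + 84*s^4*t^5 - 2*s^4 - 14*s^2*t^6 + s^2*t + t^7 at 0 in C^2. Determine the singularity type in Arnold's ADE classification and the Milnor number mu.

Type D8, Milnor number mu = 8.

The Hessian of f at 0 is [[0, 0], [0, 0]] with rank 0, so corank 2. A Groebner basis of the Jacobian ideal J(f) in C{s,t} is {s^2/7 + t^6, s^3, s*t}; counting standard monomials gives mu = 8. Corank 2; j^3 = s^2*t has shape L^2 M (L != M), so D-series; mu = 8 gives D_8.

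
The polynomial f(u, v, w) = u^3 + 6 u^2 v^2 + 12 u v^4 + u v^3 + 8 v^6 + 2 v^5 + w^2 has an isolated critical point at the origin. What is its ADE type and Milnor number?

Type E_7, Milnor number mu = 7.

The Hessian of f at 0 is [[0, 0, 0], [0, 0, 0], [0, 0, 2]] with rank 1, so corank 2. A Groebner basis of the Jacobian ideal J(f) in C{u,v,w} is {-u^2/4 + v^4 - v^3/12, u^3, u^2*v + u^2/12 + v^3/36, u^2/2 + u*v^2 + v^3/6, w}; counting standard monomials gives mu = 7. Corank 2; j^3 = u^3 is a perfect cube, so E-series; the 4-jet and mu = 7 give E_7.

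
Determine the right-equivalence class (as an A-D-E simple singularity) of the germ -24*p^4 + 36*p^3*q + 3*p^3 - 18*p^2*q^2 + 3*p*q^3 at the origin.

E7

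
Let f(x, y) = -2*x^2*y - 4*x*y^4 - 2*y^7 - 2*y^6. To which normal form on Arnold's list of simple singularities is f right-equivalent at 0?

D_{7}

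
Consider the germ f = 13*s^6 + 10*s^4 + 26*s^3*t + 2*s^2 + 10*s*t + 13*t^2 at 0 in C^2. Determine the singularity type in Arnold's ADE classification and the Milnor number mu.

Type A_{1}, Milnor number mu = 1.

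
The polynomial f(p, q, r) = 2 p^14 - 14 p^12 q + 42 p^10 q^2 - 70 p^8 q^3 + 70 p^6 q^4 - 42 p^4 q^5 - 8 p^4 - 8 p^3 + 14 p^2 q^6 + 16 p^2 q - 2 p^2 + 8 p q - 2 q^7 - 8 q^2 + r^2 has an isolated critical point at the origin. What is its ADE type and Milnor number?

Type A_6, Milnor number mu = 6.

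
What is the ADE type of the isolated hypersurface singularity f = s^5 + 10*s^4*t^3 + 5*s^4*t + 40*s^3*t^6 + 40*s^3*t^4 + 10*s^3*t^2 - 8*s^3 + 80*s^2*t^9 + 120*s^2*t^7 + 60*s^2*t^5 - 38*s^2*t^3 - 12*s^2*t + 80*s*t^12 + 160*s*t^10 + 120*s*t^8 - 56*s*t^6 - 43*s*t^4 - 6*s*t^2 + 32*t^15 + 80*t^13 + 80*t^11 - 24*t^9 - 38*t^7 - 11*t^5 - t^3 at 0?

E8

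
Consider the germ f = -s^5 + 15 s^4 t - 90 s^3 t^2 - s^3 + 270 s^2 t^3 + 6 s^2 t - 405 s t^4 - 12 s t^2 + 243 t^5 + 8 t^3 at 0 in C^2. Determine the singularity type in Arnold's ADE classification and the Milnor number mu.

Type E_8, Milnor number mu = 8.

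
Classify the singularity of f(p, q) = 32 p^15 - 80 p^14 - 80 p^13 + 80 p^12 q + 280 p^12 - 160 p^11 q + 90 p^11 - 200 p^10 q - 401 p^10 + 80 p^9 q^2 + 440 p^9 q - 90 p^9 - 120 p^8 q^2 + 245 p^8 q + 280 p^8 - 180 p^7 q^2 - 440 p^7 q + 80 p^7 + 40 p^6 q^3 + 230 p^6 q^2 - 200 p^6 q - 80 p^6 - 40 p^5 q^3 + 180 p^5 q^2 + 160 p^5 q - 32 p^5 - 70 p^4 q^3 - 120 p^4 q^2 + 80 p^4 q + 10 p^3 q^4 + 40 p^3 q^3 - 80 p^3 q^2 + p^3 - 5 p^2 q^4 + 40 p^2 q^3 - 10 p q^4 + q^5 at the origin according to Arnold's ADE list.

E_8

The Hessian of f at 0 has rank 0. Corank 2; j^3 = p^3 is a perfect cube, so E-series; the 5-jet and mu = 8 give E_8.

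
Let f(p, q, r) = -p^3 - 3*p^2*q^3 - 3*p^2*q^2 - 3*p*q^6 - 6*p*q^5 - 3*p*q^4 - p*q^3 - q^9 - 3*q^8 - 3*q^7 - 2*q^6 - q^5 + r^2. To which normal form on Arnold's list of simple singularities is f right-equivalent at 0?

E7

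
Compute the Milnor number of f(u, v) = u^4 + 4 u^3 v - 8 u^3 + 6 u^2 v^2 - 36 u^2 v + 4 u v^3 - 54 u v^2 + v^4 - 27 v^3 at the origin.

The Hessian of f at 0 has rank 0. Corank 2; j^3 = -(2*u + 3*v)^3 is a perfect cube, so E-series; the 4-jet and mu = 6 give E_6.

6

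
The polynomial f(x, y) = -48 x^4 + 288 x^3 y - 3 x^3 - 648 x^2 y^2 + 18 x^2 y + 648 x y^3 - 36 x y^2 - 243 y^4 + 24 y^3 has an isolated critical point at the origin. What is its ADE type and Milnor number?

Type E_6, Milnor number mu = 6.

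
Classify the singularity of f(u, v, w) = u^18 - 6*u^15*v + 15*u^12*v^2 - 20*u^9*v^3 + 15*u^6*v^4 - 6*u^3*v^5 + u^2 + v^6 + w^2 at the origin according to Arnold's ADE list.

A_{5}

The Hessian of f at 0 is [[2, 0, 0], [0, 0, 0], [0, 0, 2]] with rank 2, so corank 1. A Groebner basis of the Jacobian ideal J(f) in C{u,v,w} is {v^5, u, w}; counting standard monomials gives mu = 5. Corank 1: A-series; mu = 5 gives A_5.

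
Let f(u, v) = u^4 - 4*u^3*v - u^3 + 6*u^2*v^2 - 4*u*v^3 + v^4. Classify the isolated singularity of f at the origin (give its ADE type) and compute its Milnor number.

Type E_{6}, Milnor number mu = 6.

The Hessian of f at 0 is [[0, 0], [0, 0]] with rank 0, so corank 2. A Groebner basis of the Jacobian ideal J(f) in C{u,v} is {v^4, u*v^2 - v^3/3, u^2}; counting standard monomials gives mu = 6. Corank 2; j^3 = -u^3 is a perfect cube, so E-series; the 4-jet and mu = 6 give E_6.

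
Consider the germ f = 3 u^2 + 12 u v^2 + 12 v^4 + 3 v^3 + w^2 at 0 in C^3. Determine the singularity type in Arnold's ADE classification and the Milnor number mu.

Type A_2, Milnor number mu = 2.

The Hessian of f at 0 has rank 2. Corank 1: A-series; mu = 2 gives A_2.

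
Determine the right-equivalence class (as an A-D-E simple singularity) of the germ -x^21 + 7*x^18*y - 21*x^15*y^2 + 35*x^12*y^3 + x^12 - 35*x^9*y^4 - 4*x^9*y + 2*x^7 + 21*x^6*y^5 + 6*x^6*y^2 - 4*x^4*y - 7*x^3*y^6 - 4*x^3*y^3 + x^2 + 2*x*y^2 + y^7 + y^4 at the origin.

The Hessian of f at 0 is [[2, 0], [0, 0]] with rank 1, so corank 1. A Groebner basis of the Jacobian ideal J(f) in C{x,y} is {x^3, x + y^2}; counting standard monomials gives mu = 6. Corank 1: A-series; mu = 6 gives A_6.

A6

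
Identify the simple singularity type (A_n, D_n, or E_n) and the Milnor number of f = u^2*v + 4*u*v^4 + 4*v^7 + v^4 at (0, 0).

The Hessian of f at 0 has rank 0. Corank 2; j^3 = u^2*v has shape L^2 M (L != M), so D-series; mu = 5 gives D_5.

Type D_5, Milnor number mu = 5.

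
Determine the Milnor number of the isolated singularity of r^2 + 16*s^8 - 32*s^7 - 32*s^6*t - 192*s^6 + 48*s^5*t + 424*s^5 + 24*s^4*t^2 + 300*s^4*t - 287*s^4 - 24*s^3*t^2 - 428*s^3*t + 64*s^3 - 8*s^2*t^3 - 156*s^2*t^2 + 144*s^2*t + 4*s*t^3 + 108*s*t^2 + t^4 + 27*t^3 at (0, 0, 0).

6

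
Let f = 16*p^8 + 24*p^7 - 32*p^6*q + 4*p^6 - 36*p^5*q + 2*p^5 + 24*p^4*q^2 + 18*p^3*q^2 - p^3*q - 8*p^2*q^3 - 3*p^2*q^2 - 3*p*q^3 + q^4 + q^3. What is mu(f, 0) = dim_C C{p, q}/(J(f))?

7

The Hessian of f at 0 has rank 0. Corank 2; j^3 = q^3 is a perfect cube, so E-series; the 4-jet and mu = 7 give E_7.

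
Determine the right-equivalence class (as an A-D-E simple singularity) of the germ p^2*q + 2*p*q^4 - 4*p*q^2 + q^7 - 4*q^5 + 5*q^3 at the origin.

D4

The Hessian of f at 0 is [[0, 0], [0, 0]] with rank 0, so corank 2. A Groebner basis of the Jacobian ideal J(f) in C{p,q} is {q^3, p^2 - q^2, p*q - 2*q^2}; counting standard monomials gives mu = 4. Corank 2; j^3 = q*(p^2 - 4*p*q + 5*q^2) splits into three distinct lines over C (the quadratic factor has nonzero discriminant), so D_4.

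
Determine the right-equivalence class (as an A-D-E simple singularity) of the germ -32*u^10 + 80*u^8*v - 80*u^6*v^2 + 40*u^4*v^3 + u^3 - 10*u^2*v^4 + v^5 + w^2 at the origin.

E_{8}

The Hessian of f at 0 has rank 1. Corank 2; j^3 = u^3 is a perfect cube, so E-series; the 5-jet and mu = 8 give E_8.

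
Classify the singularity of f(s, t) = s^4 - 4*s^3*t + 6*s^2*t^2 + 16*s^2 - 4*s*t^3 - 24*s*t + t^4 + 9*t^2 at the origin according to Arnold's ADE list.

A3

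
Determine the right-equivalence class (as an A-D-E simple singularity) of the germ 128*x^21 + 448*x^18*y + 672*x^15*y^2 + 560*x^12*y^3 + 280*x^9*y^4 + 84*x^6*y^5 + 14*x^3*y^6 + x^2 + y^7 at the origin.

A6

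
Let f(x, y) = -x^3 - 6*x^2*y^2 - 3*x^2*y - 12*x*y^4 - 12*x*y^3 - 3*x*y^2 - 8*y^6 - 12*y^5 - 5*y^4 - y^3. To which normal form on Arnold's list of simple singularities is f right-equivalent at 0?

The Hessian of f at 0 has rank 0. Corank 2; j^3 = -(x + y)^3 is a perfect cube, so E-series; the 4-jet and mu = 6 give E_6.

E6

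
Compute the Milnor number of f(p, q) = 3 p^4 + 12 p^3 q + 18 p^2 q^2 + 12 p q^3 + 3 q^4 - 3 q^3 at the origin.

The Hessian of f at 0 has rank 0. Corank 2; j^3 = -3*q^3 is a perfect cube, so E-series; the 4-jet and mu = 6 give E_6.

6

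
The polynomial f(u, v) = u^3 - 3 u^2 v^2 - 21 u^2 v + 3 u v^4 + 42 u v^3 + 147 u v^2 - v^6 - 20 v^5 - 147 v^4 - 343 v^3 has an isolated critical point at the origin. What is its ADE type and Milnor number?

Type E_{8}, Milnor number mu = 8.

The Hessian of f at 0 has rank 0. Corank 2; j^3 = (u - 7*v)^3 is a perfect cube, so E-series; the 5-jet and mu = 8 give E_8.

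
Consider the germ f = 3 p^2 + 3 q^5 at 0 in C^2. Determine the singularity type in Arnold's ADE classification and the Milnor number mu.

Type A_4, Milnor number mu = 4.

The Hessian of f at 0 has rank 1. Corank 1: A-series; mu = 4 gives A_4.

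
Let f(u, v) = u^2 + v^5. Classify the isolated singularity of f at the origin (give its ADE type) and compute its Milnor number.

Type A4, Milnor number mu = 4.

The Hessian of f at 0 is [[2, 0], [0, 0]] with rank 1, so corank 1. A Groebner basis of the Jacobian ideal J(f) in C{u,v} is {v^4, u}; counting standard monomials gives mu = 4. Corank 1: A-series; mu = 4 gives A_4.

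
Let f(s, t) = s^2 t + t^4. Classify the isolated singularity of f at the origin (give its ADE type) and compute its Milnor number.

Type D_{5}, Milnor number mu = 5.

The Hessian of f at 0 has rank 0. Corank 2; j^3 = s^2*t has shape L^2 M (L != M), so D-series; mu = 5 gives D_5.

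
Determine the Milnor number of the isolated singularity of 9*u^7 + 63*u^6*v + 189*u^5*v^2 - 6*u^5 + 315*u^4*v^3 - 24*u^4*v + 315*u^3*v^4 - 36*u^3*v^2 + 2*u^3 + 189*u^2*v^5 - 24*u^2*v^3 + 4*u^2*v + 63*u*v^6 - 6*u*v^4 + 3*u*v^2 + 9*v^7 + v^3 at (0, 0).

4

The Hessian of f at 0 has rank 0. Corank 2; j^3 = (u + v)*(2*u^2 + 2*u*v + v^2) splits into three distinct lines over C (the quadratic factor has nonzero discriminant), so D_4.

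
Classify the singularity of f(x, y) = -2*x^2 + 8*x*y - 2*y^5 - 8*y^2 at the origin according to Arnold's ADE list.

A4

The Hessian of f at 0 is [[-4, 8], [8, -16]] with rank 1, so corank 1. A Groebner basis of the Jacobian ideal J(f) in C{x,y} is {y^4, x - 2*y}; counting standard monomials gives mu = 4. Corank 1: A-series; mu = 4 gives A_4.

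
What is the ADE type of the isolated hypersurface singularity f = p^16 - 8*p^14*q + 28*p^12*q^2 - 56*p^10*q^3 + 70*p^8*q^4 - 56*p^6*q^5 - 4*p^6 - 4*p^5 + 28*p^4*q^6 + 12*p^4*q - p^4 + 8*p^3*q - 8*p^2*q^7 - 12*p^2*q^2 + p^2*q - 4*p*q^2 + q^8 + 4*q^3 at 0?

D9

The Hessian of f at 0 is [[0, 0], [0, 0]] with rank 0, so corank 2. A Groebner basis of the Jacobian ideal J(f) in C{p,q} is {p^4 + p^3/2 + p*q/2 - q^2, 513*p^3/16 + 16*p^2 + p*q^3 + 3*p*q^2/2 - 127*p*q/4 - 3*q^3/2 - q^2/2, 2051*p^3/32 + 32*p^2 + 7*p*q^2/4 - 2037*p*q/32 + q^4 - 3*q^3/2 - 11*q^2/16, p^2*q + p*q/2 - q^2}; counting standard monomials gives mu = 9. Corank 2; j^3 = q*(p - 2*q)^2 has shape L^2 M (L != M), so D-series; mu = 9 gives D_9.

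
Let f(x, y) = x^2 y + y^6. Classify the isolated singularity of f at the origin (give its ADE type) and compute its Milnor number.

The Hessian of f at 0 has rank 0. Corank 2; j^3 = x^2*y has shape L^2 M (L != M), so D-series; mu = 7 gives D_7.

Type D_7, Milnor number mu = 7.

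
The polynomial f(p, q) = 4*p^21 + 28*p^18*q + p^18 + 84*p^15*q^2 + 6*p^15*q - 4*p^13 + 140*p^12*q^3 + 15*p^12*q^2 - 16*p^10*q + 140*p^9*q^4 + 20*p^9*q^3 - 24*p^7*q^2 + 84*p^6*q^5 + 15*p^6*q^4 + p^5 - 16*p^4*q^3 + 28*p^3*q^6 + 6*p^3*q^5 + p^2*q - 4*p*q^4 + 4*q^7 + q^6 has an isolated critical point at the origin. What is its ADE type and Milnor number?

Type D_{7}, Milnor number mu = 7.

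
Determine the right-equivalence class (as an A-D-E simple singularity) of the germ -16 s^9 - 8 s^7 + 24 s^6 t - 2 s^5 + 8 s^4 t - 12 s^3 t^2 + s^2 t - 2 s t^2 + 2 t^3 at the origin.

The Hessian of f at 0 has rank 0. Corank 2; j^3 = t*(s^2 - 2*s*t + 2*t^2) splits into three distinct lines over C (the quadratic factor has nonzero discriminant), so D_4.

D_4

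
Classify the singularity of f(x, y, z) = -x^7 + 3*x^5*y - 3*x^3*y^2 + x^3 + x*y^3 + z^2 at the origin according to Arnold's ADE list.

E_7

The Hessian of f at 0 is [[0, 0, 0], [0, 0, 0], [0, 0, 2]] with rank 1, so corank 2. A Groebner basis of the Jacobian ideal J(f) in C{x,y,z} is {x^3, x*y^2, 3*x^2 + y^3, z}; counting standard monomials gives mu = 7. Corank 2; j^3 = x^3 is a perfect cube, so E-series; the 4-jet and mu = 7 give E_7.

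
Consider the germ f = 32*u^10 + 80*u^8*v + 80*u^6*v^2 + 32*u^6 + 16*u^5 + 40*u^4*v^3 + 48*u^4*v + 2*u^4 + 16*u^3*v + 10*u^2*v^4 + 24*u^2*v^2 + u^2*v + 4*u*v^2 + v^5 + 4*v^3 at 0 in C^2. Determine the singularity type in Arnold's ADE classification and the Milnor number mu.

Type D_{6}, Milnor number mu = 6.

The Hessian of f at 0 has rank 0. Corank 2; j^3 = v*(u + 2*v)^2 has shape L^2 M (L != M), so D-series; mu = 6 gives D_6.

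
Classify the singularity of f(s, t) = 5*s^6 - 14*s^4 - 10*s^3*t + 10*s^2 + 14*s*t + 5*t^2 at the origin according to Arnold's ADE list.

The Hessian of f at 0 has rank 2. Corank 0: nondegenerate Morse point, so A_1.

A1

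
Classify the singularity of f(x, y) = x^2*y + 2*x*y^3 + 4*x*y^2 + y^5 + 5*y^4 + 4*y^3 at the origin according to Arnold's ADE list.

D_{5}

The Hessian of f at 0 has rank 0. Corank 2; j^3 = y*(x + 2*y)^2 has shape L^2 M (L != M), so D-series; mu = 5 gives D_5.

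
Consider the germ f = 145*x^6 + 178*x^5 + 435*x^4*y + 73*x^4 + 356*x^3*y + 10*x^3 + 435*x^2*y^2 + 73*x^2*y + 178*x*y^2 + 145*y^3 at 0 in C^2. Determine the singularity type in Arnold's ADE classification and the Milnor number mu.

Type D_4, Milnor number mu = 4.

The Hessian of f at 0 has rank 0. Corank 2; j^3 = (2*x + 5*y)*(5*x^2 + 24*x*y + 29*y^2) splits into three distinct lines over C (the quadratic factor has nonzero discriminant), so D_4.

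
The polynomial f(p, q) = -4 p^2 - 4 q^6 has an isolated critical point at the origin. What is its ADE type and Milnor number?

Type A5, Milnor number mu = 5.

The Hessian of f at 0 has rank 1. Corank 1: A-series; mu = 5 gives A_5.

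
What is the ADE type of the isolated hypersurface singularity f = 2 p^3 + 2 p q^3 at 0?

E_7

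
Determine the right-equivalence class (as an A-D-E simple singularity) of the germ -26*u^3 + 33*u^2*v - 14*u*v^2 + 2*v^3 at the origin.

D4

The Hessian of f at 0 has rank 0. Corank 2; j^3 = -(2*u - v)*(13*u^2 - 10*u*v + 2*v^2) splits into three distinct lines over C (the quadratic factor has nonzero discriminant), so D_4.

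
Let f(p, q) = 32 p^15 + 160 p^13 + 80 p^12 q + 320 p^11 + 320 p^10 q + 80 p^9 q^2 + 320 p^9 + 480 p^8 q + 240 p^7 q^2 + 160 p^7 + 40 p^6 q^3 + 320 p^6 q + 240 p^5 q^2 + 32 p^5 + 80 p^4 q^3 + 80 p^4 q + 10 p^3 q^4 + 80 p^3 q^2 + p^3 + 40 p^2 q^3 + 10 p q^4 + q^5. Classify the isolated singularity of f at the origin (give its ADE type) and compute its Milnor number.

Type E8, Milnor number mu = 8.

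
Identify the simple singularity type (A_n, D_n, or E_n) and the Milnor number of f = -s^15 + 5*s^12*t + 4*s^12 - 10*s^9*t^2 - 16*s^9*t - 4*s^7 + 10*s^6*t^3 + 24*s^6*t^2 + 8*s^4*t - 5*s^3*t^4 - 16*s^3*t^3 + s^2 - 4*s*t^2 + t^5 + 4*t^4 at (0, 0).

The Hessian of f at 0 has rank 1. Corank 1: A-series; mu = 4 gives A_4.

Type A4, Milnor number mu = 4.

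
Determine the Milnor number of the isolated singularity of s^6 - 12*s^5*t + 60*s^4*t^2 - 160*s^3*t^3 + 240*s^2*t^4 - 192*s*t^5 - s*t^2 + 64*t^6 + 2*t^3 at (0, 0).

7

The Hessian of f at 0 is [[0, 0], [0, 0]] with rank 0, so corank 2. A Groebner basis of the Jacobian ideal J(f) in C{s,t} is {s^5 - t^2/6, t^3, s*t - 2*t^2}; counting standard monomials gives mu = 7. Corank 2; j^3 = -t^2*(s - 2*t) has shape L^2 M (L != M), so D-series; mu = 7 gives D_7.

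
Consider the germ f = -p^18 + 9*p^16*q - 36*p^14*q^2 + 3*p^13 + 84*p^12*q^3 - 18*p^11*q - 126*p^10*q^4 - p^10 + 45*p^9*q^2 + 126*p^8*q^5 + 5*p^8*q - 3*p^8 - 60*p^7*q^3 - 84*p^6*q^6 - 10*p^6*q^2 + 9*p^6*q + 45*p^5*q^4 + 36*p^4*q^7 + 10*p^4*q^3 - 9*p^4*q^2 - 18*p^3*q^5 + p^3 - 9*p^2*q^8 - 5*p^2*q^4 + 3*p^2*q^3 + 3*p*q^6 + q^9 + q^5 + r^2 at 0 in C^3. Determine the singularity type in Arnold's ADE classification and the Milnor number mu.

Type E8, Milnor number mu = 8.

The Hessian of f at 0 has rank 1. Corank 2; j^3 = p^3 is a perfect cube, so E-series; the 5-jet and mu = 8 give E_8.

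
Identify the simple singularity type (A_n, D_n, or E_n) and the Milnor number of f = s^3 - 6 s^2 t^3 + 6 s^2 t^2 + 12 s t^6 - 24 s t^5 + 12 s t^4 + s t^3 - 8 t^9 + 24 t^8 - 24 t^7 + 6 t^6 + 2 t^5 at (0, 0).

Type E_{7}, Milnor number mu = 7.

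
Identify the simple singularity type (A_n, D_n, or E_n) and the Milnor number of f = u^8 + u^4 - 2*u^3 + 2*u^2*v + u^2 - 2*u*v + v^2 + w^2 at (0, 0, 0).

The Hessian of f at 0 is [[2, -2, 0], [-2, 2, 0], [0, 0, 2]] with rank 2, so corank 1. A Groebner basis of the Jacobian ideal J(f) in C{u,v,w} is {u*v^3 - 6*u*v^2 + 5*u*v - u + 3*v^3 - 4*v^2 + v, -14*u*v^2 + 14*u*v - 3*u + v^4 + 6*v^3 - 11*v^2 + 3*v, u^2 - u + v, w}; counting standard monomials gives mu = 7. Corank 1: A-series; mu = 7 gives A_7.

Type A_{7}, Milnor number mu = 7.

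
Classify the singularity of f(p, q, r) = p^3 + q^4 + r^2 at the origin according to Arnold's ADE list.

E6

The Hessian of f at 0 has rank 1. Corank 2; j^3 = p^3 is a perfect cube, so E-series; the 4-jet and mu = 6 give E_6.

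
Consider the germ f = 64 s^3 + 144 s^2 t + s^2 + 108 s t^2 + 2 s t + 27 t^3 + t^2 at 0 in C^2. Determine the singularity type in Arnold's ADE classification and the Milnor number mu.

Type A_{2}, Milnor number mu = 2.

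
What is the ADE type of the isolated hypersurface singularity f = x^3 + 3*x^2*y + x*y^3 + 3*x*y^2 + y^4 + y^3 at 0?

The Hessian of f at 0 is [[0, 0], [0, 0]] with rank 0, so corank 2. A Groebner basis of the Jacobian ideal J(f) in C{x,y} is {x^3 + 3*x^2*y + 6*x^2 + 12*x*y + 6*y^2, -3*x^2 + x*y^2 - 6*x*y - 3*y^2, 3*x^2 + 6*x*y + y^3 + 3*y^2}; counting standard monomials gives mu = 7. Corank 2; j^3 = (x + y)^3 is a perfect cube, so E-series; the 4-jet and mu = 7 give E_7.

E7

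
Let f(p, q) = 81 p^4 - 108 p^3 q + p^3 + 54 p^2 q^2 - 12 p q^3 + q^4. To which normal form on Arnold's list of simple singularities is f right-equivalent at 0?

E_{6}

The Hessian of f at 0 has rank 0. Corank 2; j^3 = p^3 is a perfect cube, so E-series; the 4-jet and mu = 6 give E_6.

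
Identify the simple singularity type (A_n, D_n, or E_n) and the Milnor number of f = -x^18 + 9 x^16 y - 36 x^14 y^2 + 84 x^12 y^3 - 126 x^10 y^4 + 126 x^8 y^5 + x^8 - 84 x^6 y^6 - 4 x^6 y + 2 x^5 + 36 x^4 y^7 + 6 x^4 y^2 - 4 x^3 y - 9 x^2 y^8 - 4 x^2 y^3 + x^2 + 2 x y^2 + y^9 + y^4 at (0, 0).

The Hessian of f at 0 has rank 1. Corank 1: A-series; mu = 8 gives A_8.

Type A_8, Milnor number mu = 8.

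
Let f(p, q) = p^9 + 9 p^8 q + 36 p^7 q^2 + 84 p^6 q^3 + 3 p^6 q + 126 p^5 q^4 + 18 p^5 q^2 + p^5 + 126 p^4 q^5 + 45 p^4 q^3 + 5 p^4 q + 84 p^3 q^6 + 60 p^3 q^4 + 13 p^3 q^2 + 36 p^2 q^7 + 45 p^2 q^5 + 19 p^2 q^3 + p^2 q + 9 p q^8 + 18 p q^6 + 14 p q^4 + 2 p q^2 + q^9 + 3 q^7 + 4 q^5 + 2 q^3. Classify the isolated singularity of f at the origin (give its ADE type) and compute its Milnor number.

The Hessian of f at 0 has rank 0. Corank 2; j^3 = q*(p^2 + 2*p*q + 2*q^2) splits into three distinct lines over C (the quadratic factor has nonzero discriminant), so D_4.

Type D4, Milnor number mu = 4.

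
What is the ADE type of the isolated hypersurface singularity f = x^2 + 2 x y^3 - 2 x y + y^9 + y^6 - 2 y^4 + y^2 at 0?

A_{8}

The Hessian of f at 0 has rank 1. Corank 1: A-series; mu = 8 gives A_8.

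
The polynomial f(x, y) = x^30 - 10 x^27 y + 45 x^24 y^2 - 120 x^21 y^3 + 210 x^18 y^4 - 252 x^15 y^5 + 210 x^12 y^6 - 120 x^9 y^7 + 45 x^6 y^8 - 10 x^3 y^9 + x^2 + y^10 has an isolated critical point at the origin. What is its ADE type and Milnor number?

Type A_{9}, Milnor number mu = 9.

The Hessian of f at 0 has rank 1. Corank 1: A-series; mu = 9 gives A_9.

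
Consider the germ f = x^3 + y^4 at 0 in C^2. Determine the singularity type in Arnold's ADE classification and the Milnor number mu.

Type E6, Milnor number mu = 6.

The Hessian of f at 0 has rank 0. Corank 2; j^3 = x^3 is a perfect cube, so E-series; the 4-jet and mu = 6 give E_6.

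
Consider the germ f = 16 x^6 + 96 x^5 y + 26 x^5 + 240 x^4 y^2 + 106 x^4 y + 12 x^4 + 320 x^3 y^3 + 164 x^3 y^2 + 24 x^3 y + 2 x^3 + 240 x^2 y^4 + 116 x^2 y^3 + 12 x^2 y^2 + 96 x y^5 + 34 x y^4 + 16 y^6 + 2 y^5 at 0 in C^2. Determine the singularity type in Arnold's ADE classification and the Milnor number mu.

Type E_{8}, Milnor number mu = 8.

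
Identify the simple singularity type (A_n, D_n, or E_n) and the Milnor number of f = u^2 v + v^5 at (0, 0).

Type D6, Milnor number mu = 6.

The Hessian of f at 0 has rank 0. Corank 2; j^3 = u^2*v has shape L^2 M (L != M), so D-series; mu = 6 gives D_6.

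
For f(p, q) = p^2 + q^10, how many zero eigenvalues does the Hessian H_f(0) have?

The Hessian at 0 is [[2, 0], [0, 0]] of rank 1; hence corank 1.

1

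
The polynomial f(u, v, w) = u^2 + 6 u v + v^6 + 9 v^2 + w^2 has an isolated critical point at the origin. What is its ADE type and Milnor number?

The Hessian of f at 0 has rank 2. Corank 1: A-series; mu = 5 gives A_5.

Type A_{5}, Milnor number mu = 5.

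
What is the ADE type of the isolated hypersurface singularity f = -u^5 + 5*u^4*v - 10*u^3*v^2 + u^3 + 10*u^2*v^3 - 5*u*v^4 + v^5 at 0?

E_{8}

The Hessian of f at 0 is [[0, 0], [0, 0]] with rank 0, so corank 2. A Groebner basis of the Jacobian ideal J(f) in C{u,v} is {v^5, u*v^3 - v^4/4, u^2}; counting standard monomials gives mu = 8. Corank 2; j^3 = u^3 is a perfect cube, so E-series; the 5-jet and mu = 8 give E_8.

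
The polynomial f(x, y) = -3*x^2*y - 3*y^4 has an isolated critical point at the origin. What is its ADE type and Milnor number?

The Hessian of f at 0 has rank 0. Corank 2; j^3 = -3*x^2*y has shape L^2 M (L != M), so D-series; mu = 5 gives D_5.

Type D5, Milnor number mu = 5.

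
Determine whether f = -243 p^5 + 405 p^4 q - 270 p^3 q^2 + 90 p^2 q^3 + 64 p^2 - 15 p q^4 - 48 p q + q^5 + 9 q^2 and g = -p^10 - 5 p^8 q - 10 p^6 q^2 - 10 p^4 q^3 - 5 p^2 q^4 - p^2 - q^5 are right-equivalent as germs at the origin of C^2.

Yes.

The Hessian of f at 0 has rank 1. Corank 1: A-series; mu = 4 gives A_4. The Hessian of g at 0 has rank 1. Corank 1: A-series; mu = 4 gives A_4. Both have type A_4, hence right-equivalent.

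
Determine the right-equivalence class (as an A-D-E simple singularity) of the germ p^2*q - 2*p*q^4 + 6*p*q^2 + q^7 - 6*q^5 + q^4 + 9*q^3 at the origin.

D5

The Hessian of f at 0 is [[0, 0], [0, 0]] with rank 0, so corank 2. A Groebner basis of the Jacobian ideal J(f) in C{p,q} is {p^3 - 27*p^2/4 + 243*q^2/4, p^2/4 + q^3 - 9*q^2/4, p*q + 3*q^2}; counting standard monomials gives mu = 5. Corank 2; j^3 = q*(p + 3*q)^2 has shape L^2 M (L != M), so D-series; mu = 5 gives D_5.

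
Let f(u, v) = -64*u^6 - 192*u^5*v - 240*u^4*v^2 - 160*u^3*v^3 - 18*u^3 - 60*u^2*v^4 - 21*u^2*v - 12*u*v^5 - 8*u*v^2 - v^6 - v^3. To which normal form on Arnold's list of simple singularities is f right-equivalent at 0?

D_7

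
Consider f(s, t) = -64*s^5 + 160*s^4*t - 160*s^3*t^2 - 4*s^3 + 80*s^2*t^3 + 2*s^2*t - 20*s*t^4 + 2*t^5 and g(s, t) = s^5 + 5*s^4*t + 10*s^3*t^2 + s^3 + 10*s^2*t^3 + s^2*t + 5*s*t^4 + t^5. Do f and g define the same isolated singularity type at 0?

The Hessian of f at 0 is [[0, 0], [0, 0]] with rank 0, so corank 2. A Groebner basis of the Jacobian ideal J(f) in C{s,t} is {s*t/10 + t^4, s*t^2, s^2 - s*t/2}; counting standard monomials gives mu = 6. Corank 2; j^3 = -2*s^2*(2*s - t) has shape L^2 M (L != M), so D-series; mu = 6 gives D_6. The Hessian of g at 0 is [[0, 0], [0, 0]] with rank 0, so corank 2. A Groebner basis of the Jacobian ideal J(g) in C{s,t} is {-s*t/5 + t^4, s*t^2, s^2 + s*t}; counting standard monomials gives mu = 6. Corank 2; j^3 = s^2*(s + t) has shape L^2 M (L != M), so D-series; mu = 6 gives D_6. Both have type D_6, hence right-equivalent.

Yes.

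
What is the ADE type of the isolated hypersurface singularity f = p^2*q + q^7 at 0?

D_{8}

The Hessian of f at 0 has rank 0. Corank 2; j^3 = p^2*q has shape L^2 M (L != M), so D-series; mu = 8 gives D_8.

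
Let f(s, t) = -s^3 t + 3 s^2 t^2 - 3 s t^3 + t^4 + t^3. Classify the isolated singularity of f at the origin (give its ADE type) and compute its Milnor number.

The Hessian of f at 0 is [[0, 0], [0, 0]] with rank 0, so corank 2. A Groebner basis of the Jacobian ideal J(f) in C{s,t} is {s^3 - 3*s*t^2 - 3*t^2, s^2*t - 2*s*t^2, t^3}; counting standard monomials gives mu = 7. Corank 2; j^3 = t^3 is a perfect cube, so E-series; the 4-jet and mu = 7 give E_7.

Type E_{7}, Milnor number mu = 7.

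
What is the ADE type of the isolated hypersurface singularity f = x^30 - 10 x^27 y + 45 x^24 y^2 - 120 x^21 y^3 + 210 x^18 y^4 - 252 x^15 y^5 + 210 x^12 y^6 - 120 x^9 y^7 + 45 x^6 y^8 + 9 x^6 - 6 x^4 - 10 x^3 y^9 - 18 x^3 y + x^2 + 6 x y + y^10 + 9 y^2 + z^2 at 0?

The Hessian of f at 0 has rank 2. Corank 1: A-series; mu = 9 gives A_9.

A9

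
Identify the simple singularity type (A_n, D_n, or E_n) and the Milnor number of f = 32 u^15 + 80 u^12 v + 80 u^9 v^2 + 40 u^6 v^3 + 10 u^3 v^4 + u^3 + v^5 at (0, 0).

Type E_8, Milnor number mu = 8.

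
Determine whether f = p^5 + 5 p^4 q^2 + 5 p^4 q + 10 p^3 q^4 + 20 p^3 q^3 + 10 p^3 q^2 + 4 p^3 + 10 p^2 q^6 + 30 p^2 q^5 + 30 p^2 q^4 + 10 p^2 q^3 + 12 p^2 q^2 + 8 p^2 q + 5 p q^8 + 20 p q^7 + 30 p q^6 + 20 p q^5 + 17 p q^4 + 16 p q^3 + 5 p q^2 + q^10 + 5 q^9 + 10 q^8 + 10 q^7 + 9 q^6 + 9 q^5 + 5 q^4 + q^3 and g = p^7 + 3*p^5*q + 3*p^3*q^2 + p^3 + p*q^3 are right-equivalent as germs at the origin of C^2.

The Hessian of f at 0 has rank 0. Corank 2; j^3 = (p + q)*(2*p + q)^2 has shape L^2 M (L != M), so D-series; mu = 6 gives D_6. The Hessian of g at 0 has rank 0. Corank 2; j^3 = p^3 is a perfect cube, so E-series; the 4-jet and mu = 7 give E_7. f is D_6 but g is E_7, hence not right-equivalent.

No.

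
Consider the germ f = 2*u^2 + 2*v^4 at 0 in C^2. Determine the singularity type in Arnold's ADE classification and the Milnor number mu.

The Hessian of f at 0 has rank 1. Corank 1: A-series; mu = 3 gives A_3.

Type A_3, Milnor number mu = 3.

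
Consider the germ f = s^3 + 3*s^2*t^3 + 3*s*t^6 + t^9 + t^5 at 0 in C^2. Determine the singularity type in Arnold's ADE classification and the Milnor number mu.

The Hessian of f at 0 is [[0, 0], [0, 0]] with rank 0, so corank 2. A Groebner basis of the Jacobian ideal J(f) in C{s,t} is {s^2/2 + s*t^3, t^4, s^3, s^2*t}; counting standard monomials gives mu = 8. Corank 2; j^3 = s^3 is a perfect cube, so E-series; the 5-jet and mu = 8 give E_8.

Type E_8, Milnor number mu = 8.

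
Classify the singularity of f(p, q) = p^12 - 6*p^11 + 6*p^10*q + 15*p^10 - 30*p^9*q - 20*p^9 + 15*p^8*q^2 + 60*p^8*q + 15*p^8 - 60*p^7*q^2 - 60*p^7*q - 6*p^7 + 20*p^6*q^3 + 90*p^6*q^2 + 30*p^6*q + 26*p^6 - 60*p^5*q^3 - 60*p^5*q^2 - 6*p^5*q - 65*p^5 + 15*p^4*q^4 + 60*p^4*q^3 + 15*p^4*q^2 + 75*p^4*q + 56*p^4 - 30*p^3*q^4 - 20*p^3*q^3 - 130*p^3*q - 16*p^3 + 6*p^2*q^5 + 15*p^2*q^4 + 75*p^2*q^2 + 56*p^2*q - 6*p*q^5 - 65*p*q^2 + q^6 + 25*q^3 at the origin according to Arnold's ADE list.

D7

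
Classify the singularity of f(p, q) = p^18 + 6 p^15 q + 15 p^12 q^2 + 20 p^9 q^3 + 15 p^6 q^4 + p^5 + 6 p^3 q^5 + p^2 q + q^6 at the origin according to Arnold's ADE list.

D7

The Hessian of f at 0 is [[0, 0], [0, 0]] with rank 0, so corank 2. A Groebner basis of the Jacobian ideal J(f) in C{p,q} is {p^2/6 + q^5, p^3, p*q}; counting standard monomials gives mu = 7. Corank 2; j^3 = p^2*q has shape L^2 M (L != M), so D-series; mu = 7 gives D_7.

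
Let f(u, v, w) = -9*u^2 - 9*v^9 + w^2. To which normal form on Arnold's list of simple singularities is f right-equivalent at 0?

The Hessian of f at 0 has rank 2. Corank 1: A-series; mu = 8 gives A_8.

A_8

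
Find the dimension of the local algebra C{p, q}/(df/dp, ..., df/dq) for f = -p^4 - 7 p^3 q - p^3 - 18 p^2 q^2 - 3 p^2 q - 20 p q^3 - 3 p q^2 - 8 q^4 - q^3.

7

The Hessian of f at 0 has rank 0. Corank 2; j^3 = -(p + q)^3 is a perfect cube, so E-series; the 4-jet and mu = 7 give E_7.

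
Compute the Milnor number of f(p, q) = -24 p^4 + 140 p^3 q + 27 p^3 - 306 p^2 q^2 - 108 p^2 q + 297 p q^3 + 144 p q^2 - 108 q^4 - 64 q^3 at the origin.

7

The Hessian of f at 0 is [[0, 0], [0, 0]] with rank 0, so corank 2. A Groebner basis of the Jacobian ideal J(f) in C{p,q} is {19683*p^2/4 - 13122*p*q + q^4 + 27*q^3/4 + 8748*q^2, p^3 - 459*p^2 + 1224*p*q - 3*q^3 - 816*q^2, p^2*q - 891*p^2/4 + 594*p*q - 25*q^3/12 - 396*q^2, -81*p^2 + p*q^2 + 216*p*q - 13*q^3/9 - 144*q^2}; counting standard monomials gives mu = 7. Corank 2; j^3 = (3*p - 4*q)^3 is a perfect cube, so E-series; the 4-jet and mu = 7 give E_7.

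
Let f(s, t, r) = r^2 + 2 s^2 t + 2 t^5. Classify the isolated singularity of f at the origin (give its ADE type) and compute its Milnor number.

Type D_{6}, Milnor number mu = 6.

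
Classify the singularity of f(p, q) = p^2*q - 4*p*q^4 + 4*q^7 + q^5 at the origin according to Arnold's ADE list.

D_6

The Hessian of f at 0 has rank 0. Corank 2; j^3 = p^2*q has shape L^2 M (L != M), so D-series; mu = 6 gives D_6.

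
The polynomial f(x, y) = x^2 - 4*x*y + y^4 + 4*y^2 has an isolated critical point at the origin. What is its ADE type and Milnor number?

Type A_3, Milnor number mu = 3.

The Hessian of f at 0 is [[2, -4], [-4, 8]] with rank 1, so corank 1. A Groebner basis of the Jacobian ideal J(f) in C{x,y} is {y^3, x - 2*y}; counting standard monomials gives mu = 3. Corank 1: A-series; mu = 3 gives A_3.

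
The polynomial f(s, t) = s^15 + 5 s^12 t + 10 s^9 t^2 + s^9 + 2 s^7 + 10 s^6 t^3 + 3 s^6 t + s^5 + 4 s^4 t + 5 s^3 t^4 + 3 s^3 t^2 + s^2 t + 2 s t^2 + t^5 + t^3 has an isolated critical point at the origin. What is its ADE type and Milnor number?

Type D_{6}, Milnor number mu = 6.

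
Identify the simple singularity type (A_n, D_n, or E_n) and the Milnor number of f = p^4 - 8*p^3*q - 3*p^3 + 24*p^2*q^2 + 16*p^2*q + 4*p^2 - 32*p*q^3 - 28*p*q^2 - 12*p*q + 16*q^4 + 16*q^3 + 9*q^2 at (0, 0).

The Hessian of f at 0 has rank 1. Corank 1: A-series; mu = 2 gives A_2.

Type A2, Milnor number mu = 2.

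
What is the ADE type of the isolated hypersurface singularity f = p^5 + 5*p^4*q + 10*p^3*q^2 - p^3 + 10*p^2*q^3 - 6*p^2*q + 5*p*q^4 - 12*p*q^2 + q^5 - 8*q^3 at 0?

The Hessian of f at 0 is [[0, 0], [0, 0]] with rank 0, so corank 2. A Groebner basis of the Jacobian ideal J(f) in C{p,q} is {q^5, p*q^3 + 7*q^4/4, p^2 + 4*p*q + 4*q^2}; counting standard monomials gives mu = 8. Corank 2; j^3 = -(p + 2*q)^3 is a perfect cube, so E-series; the 5-jet and mu = 8 give E_8.

E_8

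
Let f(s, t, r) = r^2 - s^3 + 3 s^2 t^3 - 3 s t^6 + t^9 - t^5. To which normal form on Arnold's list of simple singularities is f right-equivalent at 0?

The Hessian of f at 0 has rank 1. Corank 2; j^3 = -s^3 is a perfect cube, so E-series; the 5-jet and mu = 8 give E_8.

E_8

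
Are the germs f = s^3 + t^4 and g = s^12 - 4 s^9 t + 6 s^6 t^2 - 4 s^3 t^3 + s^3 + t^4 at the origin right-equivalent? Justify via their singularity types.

Yes.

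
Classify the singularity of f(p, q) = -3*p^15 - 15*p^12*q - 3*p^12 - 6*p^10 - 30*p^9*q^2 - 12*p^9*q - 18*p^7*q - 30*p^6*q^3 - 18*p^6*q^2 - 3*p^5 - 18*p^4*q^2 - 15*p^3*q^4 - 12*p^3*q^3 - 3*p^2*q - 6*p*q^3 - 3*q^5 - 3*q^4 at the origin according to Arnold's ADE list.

The Hessian of f at 0 has rank 0. Corank 2; j^3 = -3*p^2*q has shape L^2 M (L != M), so D-series; mu = 5 gives D_5.

D_{5}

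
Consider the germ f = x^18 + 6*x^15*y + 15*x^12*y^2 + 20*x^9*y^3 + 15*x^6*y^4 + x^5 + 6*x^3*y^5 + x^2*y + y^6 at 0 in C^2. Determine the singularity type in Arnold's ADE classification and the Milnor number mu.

Type D_7, Milnor number mu = 7.

The Hessian of f at 0 is [[0, 0], [0, 0]] with rank 0, so corank 2. A Groebner basis of the Jacobian ideal J(f) in C{x,y} is {x^2/6 + y^5, x^3, x*y}; counting standard monomials gives mu = 7. Corank 2; j^3 = x^2*y has shape L^2 M (L != M), so D-series; mu = 7 gives D_7.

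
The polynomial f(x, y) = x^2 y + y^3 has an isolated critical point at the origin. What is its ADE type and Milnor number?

Type D4, Milnor number mu = 4.

The Hessian of f at 0 is [[0, 0], [0, 0]] with rank 0, so corank 2. A Groebner basis of the Jacobian ideal J(f) in C{x,y} is {y^3, x^2 + 3*y^2, x*y}; counting standard monomials gives mu = 4. Corank 2; j^3 = y*(x^2 + y^2) splits into three distinct lines over C (the quadratic factor has nonzero discriminant), so D_4.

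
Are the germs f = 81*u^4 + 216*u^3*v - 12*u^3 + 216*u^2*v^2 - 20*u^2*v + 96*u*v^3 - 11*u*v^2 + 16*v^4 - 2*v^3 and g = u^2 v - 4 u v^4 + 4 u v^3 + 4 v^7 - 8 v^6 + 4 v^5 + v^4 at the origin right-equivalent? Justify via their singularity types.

The Hessian of f at 0 has rank 0. Corank 2; j^3 = -(2*u + v)^2*(3*u + 2*v) has shape L^2 M (L != M), so D-series; mu = 5 gives D_5. The Hessian of g at 0 has rank 0. Corank 2; j^3 = u^2*v has shape L^2 M (L != M), so D-series; mu = 5 gives D_5. Both have type D_5, hence right-equivalent.

Yes.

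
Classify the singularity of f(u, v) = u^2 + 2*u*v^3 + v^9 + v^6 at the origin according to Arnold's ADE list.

The Hessian of f at 0 is [[2, 0], [0, 0]] with rank 1, so corank 1. A Groebner basis of the Jacobian ideal J(f) in C{u,v} is {u^2*v^2, u^3, u + v^3}; counting standard monomials gives mu = 8. Corank 1: A-series; mu = 8 gives A_8.

A8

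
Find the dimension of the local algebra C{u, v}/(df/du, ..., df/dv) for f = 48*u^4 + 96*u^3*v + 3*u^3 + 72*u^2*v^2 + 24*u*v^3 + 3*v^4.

6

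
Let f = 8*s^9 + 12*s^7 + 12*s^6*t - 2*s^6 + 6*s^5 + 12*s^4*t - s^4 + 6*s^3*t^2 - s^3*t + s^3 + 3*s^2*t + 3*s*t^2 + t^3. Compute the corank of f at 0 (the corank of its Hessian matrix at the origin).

Hessian at 0 has rank 0.

2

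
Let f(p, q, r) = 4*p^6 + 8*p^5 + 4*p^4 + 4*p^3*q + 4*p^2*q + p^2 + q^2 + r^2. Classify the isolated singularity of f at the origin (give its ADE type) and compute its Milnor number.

The Hessian of f at 0 is [[2, 0, 0], [0, 2, 0], [0, 0, 2]] with rank 3, so corank 0. A Groebner basis of the Jacobian ideal J(f) in C{p,q,r} is {p, q, r}; counting standard monomials gives mu = 1. Corank 0: nondegenerate Morse point, so A_1.

Type A_1, Milnor number mu = 1.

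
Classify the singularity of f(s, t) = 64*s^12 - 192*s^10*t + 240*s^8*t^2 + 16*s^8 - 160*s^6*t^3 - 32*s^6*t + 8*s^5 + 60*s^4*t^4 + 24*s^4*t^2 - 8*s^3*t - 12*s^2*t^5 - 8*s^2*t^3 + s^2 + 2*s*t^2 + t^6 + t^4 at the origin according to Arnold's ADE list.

A_{5}

The Hessian of f at 0 has rank 1. Corank 1: A-series; mu = 5 gives A_5.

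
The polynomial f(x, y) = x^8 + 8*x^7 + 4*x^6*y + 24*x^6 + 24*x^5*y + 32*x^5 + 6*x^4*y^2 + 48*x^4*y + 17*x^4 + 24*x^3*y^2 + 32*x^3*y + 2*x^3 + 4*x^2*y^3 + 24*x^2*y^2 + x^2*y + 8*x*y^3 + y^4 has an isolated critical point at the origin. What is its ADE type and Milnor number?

The Hessian of f at 0 has rank 0. Corank 2; j^3 = x^2*(2*x + y) has shape L^2 M (L != M), so D-series; mu = 5 gives D_5.

Type D5, Milnor number mu = 5.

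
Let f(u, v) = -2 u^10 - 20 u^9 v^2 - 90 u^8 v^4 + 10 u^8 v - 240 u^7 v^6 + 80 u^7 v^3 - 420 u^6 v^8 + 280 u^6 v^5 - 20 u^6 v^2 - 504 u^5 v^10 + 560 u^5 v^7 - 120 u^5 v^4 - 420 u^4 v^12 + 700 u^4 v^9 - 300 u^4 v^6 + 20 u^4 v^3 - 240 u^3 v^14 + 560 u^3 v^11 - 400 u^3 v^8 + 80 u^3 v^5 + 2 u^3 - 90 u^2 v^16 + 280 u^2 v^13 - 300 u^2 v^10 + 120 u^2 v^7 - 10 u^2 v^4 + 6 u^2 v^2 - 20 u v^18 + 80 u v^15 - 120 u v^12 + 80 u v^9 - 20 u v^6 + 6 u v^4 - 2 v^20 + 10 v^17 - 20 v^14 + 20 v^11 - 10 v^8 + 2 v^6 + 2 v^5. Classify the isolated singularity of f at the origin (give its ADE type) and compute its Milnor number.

The Hessian of f at 0 has rank 0. Corank 2; j^3 = 2*u^3 is a perfect cube, so E-series; the 5-jet and mu = 8 give E_8.

Type E_8, Milnor number mu = 8.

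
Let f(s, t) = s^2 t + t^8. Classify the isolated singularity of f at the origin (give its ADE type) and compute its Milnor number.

The Hessian of f at 0 is [[0, 0], [0, 0]] with rank 0, so corank 2. A Groebner basis of the Jacobian ideal J(f) in C{s,t} is {s^2/8 + t^7, s^3, s*t}; counting standard monomials gives mu = 9. Corank 2; j^3 = s^2*t has shape L^2 M (L != M), so D-series; mu = 9 gives D_9.

Type D9, Milnor number mu = 9.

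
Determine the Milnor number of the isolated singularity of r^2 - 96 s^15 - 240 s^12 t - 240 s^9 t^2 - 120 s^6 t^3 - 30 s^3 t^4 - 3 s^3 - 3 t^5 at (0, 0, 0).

The Hessian of f at 0 is [[0, 0, 0], [0, 0, 0], [0, 0, 2]] with rank 1, so corank 2. A Groebner basis of the Jacobian ideal J(f) in C{s,t,r} is {t^4, s^2, r}; counting standard monomials gives mu = 8. Corank 2; j^3 = -3*s^3 is a perfect cube, so E-series; the 5-jet and mu = 8 give E_8.

8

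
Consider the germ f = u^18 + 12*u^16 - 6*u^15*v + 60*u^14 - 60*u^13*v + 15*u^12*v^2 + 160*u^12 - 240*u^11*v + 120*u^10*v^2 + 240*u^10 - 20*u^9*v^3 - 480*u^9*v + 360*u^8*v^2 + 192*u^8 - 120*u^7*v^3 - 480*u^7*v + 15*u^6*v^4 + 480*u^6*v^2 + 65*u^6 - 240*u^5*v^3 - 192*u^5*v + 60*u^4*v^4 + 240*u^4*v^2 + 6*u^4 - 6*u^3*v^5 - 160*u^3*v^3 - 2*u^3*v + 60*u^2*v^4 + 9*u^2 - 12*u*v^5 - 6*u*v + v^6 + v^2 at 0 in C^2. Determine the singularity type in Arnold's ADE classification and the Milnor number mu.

Type A5, Milnor number mu = 5.

The Hessian of f at 0 has rank 1. Corank 1: A-series; mu = 5 gives A_5.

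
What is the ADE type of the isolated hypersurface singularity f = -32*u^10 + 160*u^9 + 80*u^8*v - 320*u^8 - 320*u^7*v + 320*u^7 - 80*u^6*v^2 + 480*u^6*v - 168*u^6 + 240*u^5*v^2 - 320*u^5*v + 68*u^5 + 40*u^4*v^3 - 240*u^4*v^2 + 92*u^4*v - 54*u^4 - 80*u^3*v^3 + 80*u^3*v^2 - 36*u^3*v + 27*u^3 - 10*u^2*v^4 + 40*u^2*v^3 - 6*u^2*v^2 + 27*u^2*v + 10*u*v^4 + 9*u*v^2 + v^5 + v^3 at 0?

The Hessian of f at 0 is [[0, 0], [0, 0]] with rank 0, so corank 2. A Groebner basis of the Jacobian ideal J(f) in C{u,v} is {-2187*u^2/16 + u*v^3 + 81*u*v^2/4 - 729*u*v/8 + 27*v^3/4 - 243*v^2/16, 729*u^2/2 - 54*u*v^2 + 243*u*v + v^4 - 18*v^3 + 81*v^2/2, u^3 + 9*u^2/4 - 2*u*v^2/3 + 3*u*v/2 - 5*v^3/27 + v^2/4, u^2*v - 9*u^2/4 + u*v^2 - 3*u*v/2 + 2*v^3/9 - v^2/4}; counting standard monomials gives mu = 8. Corank 2; j^3 = (3*u + v)^3 is a perfect cube, so E-series; the 5-jet and mu = 8 give E_8.

E8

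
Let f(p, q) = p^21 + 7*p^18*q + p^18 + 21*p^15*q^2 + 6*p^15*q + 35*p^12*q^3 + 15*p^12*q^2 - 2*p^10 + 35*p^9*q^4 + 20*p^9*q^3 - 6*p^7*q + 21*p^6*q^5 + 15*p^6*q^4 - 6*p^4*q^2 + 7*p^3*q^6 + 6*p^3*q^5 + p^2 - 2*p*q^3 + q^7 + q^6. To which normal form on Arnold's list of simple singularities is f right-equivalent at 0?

The Hessian of f at 0 has rank 1. Corank 1: A-series; mu = 6 gives A_6.

A_{6}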